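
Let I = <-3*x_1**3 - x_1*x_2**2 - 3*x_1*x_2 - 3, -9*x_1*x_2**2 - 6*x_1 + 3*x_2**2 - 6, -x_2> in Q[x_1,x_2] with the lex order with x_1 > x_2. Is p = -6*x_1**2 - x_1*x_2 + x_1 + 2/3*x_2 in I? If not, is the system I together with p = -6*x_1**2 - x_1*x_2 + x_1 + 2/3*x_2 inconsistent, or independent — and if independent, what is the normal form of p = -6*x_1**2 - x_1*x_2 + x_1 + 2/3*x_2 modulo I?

First compute the reduced Gröbner basis of I by Buchberger's algorithm.
f_1 = -3*x_1**3 - x_1*x_2**2 - 3*x_1*x_2 - 3, LT = x_1**3.
f_2 = -9*x_1*x_2**2 - 6*x_1 + 3*x_2**2 - 6, LT = x_1*x_2**2.
f_3 = -x_2, LT = x_2.

S(f_1,f_2): lcm = x_1**3*x_2**2. S = -2/3*x_1**3 + 1/3*x_1**2*x_2**2 - 2/3*x_1**2 + 1/3*x_1*x_2**4 + x_1*x_2**3 + x_2**2.
  reduce S modulo (f_1, f_2, f_3):
  remainder -8/9*x_1**2 - 8/27*x_1 + 16/27 ≠ 0; add h_4 = -8/9*x_1**2 - 8/27*x_1 + 16/27 to the basis.

S(f_2,f_3): lcm = x_1*x_2**2. S = 2/3*x_1 - 1/3*x_2**2 + 2/3.
  reduce S modulo (f_1, f_2, f_3, h_4):
  remainder 2/3*x_1 + 2/3 ≠ 0; add h_5 = 2/3*x_1 + 2/3 to the basis.

The other S-polynomials (S(f_1,f_3), S(f_1,h_4), S(f_2,h_4), S(f_3,h_4), S(f_1,h_5), S(f_2,h_5), S(f_3,h_5), S(h_4,h_5)) all reduce to 0 modulo the current basis, so we have a Gröbner basis.
Inter-reduce: drop elements whose leading term is divisible by another's, tail-reduce, and make monic.
Reduced Gröbner basis: {x_1 + 1, x_2}.
Label its elements g_1 = x_1 + 1, g_2 = x_2.

Reduce p = -6*x_1**2 - x_1*x_2 + x_1 + 2/3*x_2 modulo G:
  leading term x_1**2: subtract (-6*x_1)·g_1 from -6*x_1**2 - x_1*x_2 + x_1 + 2/3*x_2 → -x_1*x_2 + 7*x_1 + 2/3*x_2
  leading term x_1*x_2: subtract (-x_2)·g_1 from -x_1*x_2 + 7*x_1 + 2/3*x_2 → 7*x_1 + 5/3*x_2
  leading term x_1: subtract (7)·g_1 from 7*x_1 + 5/3*x_2 → 5/3*x_2 - 7
  leading term x_2: subtract (5/3)·g_2 from 5/3*x_2 - 7 → -7
  leading term 1: no divisor's leading term divides it; move -7 to the remainder.
  normal form = -7.
The normal form is nonzero, so p ∉ I. Since p minus its normal form lies in I, I + (p) = I + (r) where r = -7; decide whether this ideal is the whole ring.
Here r = -7 is a nonzero constant, hence a unit: 1 ∈ I + (p), the Gröbner basis of I + (p) is {1}, and the enlarged system has no common solution — adjoining p is inconsistent.

Adjoining -6*x_1**2 - x_1*x_2 + x_1 + 2/3*x_2 makes the ideal the whole ring: the system is inconsistent.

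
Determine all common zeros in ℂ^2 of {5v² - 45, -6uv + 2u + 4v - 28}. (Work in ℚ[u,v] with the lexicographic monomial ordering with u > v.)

{(2, -3), (-1, 3)}

Compute a lex Gröbner basis by Buchberger's algorithm.
f_1 = 5v² - 45, LT = v².
f_2 = -6uv + 2u + 4v - 28, LT = uv.

S(f_1,f_2): lcm = uv². S = ⅓uv - 9u + ⅔v² - 14/3v.
  reduce S modulo (f_1, f_2):
  remainder -80/9u - 40/9v + 40/9 ≠ 0; add h_3 = -80/9u - 40/9v + 40/9 to the basis.

The other S-polynomials (S(f_1,h_3), S(f_2,h_3)) all reduce to 0 modulo the current basis, so we have a Gröbner basis.
Inter-reduce: drop elements whose leading term is divisible by another's, tail-reduce, and make monic.
Reduced Gröbner basis: {u + ½v - ½, v² - 9}.

From the last basis element, v² - 9 = 0, so v takes values in {-3, 3}. Each choice, substituted upward through the basis, yields the corresponding point(s) of the solution set.
  v = -3: the earlier basis element becomes u - 2 = 0, giving u = 2 — point (2, -3).
  v = 3: the earlier basis element becomes u + 1 = 0, giving u = -1 — point (-1, 3).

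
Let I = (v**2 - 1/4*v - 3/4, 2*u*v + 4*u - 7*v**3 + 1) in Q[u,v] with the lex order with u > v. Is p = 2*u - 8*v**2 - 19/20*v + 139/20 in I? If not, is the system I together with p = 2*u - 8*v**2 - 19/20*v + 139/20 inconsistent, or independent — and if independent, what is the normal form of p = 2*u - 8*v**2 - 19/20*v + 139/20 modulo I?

2*u - 8*v**2 - 19/20*v + 139/20 lies in I (it reduces to 0).

First compute the reduced Gröbner basis of I by Buchberger's algorithm.
f_1 = v**2 - 1/4*v - 3/4, LT = v**2.
f_2 = 2*u*v + 4*u - 7*v**3 + 1, LT = u*v.

S(f_1,f_2): lcm = u*v**2. S = -9/4*u*v - 3/4*u + 7/2*v**4 - 1/2*v.
  leading term u*v: subtract (-9/8)·f_2 from -9/4*u*v - 3/4*u + 7/2*v**4 - 1/2*v → 15/4*u + 7/2*v**4 - 63/8*v**3 - 1/2*v + 9/8
  leading term u: no divisor's leading term divides it; move 15/4*u to the remainder.
  leading term v**4: subtract (7/2*v**2)·f_1 from 7/2*v**4 - 63/8*v**3 - 1/2*v + 9/8 → -7*v**3 + 21/8*v**2 - 1/2*v + 9/8
  leading term v**3: subtract (-7*v)·f_1 from -7*v**3 + 21/8*v**2 - 1/2*v + 9/8 → 7/8*v**2 - 23/4*v + 9/8
  leading term v**2: subtract (7/8)·f_1 from 7/8*v**2 - 23/4*v + 9/8 → -177/32*v + 57/32
  leading term v: no divisor's leading term divides it; move -177/32*v to the remainder.
  leading term 1: no divisor's leading term divides it; move 57/32 to the remainder.
  remainder 15/4*u - 177/32*v + 57/32 ≠ 0; add h_3 = 15/4*u - 177/32*v + 57/32 to the basis.

S(f_1,h_3): leading monomials are coprime, so the S-polynomial reduces to 0 (Buchberger's first criterion).
S(f_2,h_3): lcm = u*v. S = 2*u - 7/2*v**3 + 59/40*v**2 - 19/40*v + 1/2.
  leading term u: subtract (8/15)·h_3 from 2*u - 7/2*v**3 + 59/40*v**2 - 19/40*v + 1/2 → -7/2*v**3 + 59/40*v**2 + 99/40*v - 9/20
  leading term v**3: subtract (-7/2*v)·f_1 from -7/2*v**3 + 59/40*v**2 + 99/40*v - 9/20 → 3/5*v**2 - 3/20*v - 9/20
  leading term v**2: subtract (3/5)·f_1 from 3/5*v**2 - 3/20*v - 9/20 → 0
  remainder 0.

Every S-polynomial of the final basis reduces to 0, so we have a Gröbner basis.
Inter-reduce: drop elements whose leading term is divisible by another's, tail-reduce, and make monic.
Reduced Gröbner basis: {u - 59/40*v + 19/40, v**2 - 1/4*v - 3/4}.
Label its elements g_1 = u - 59/40*v + 19/40, g_2 = v**2 - 1/4*v - 3/4.

Reduce p = 2*u - 8*v**2 - 19/20*v + 139/20 modulo G:
  leading term u: subtract (2)·g_1 from 2*u - 8*v**2 - 19/20*v + 139/20 → -8*v**2 + 2*v + 6
  leading term v**2: subtract (-8)·g_2 from -8*v**2 + 2*v + 6 → 0
  normal form = 0.
Since the normal form is 0, p ∈ I.

The remainder on division by a Gröbner basis is unique — it is the normal form.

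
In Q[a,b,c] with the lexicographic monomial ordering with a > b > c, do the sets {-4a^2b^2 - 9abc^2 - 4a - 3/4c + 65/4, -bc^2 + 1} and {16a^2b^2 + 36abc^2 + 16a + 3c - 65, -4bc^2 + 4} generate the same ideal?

Yes, the ideals are equal.

Since reduced Gröbner bases are canonical representatives of ideals under a given ordering, it suffices to compute and compare them.
Buchberger on the first generating set:
f_1 = -4a^2b^2 - 9abc^2 - 4a - 3/4c + 65/4, LT = a^2b^2.
f_2 = -bc^2 + 1, LT = bc^2.

S(f_1,f_2): lcm = a^2b^2c^2. S = a^2b + 9/4abc^4 + ac^2 + 3/16c^3 - 65/16c^2.
  leading term a^2b: no divisor's leading term divides it; move a^2b to the remainder.
  leading term abc^4: subtract (-9/4ac^2)·f_2 from 9/4abc^4 + ac^2 + 3/16c^3 - 65/16c^2 → 13/4ac^2 + 3/16c^3 - 65/16c^2
  leading term ac^2: no divisor's leading term divides it; move 13/4ac^2 to the remainder.
  leading term c^3: no divisor's leading term divides it; move 3/16c^3 to the remainder.
  leading term c^2: no divisor's leading term divides it; move -65/16c^2 to the remainder.
  remainder a^2b + 13/4ac^2 + 3/16c^3 - 65/16c^2 ≠ 0; add g_3 = a^2b + 13/4ac^2 + 3/16c^3 - 65/16c^2 to the basis.

S(f_2,g_3): lcm = a^2bc^2. S = -a^2 - 13/4ac^4 - 3/16c^5 + 65/16c^4.
  leading term a^2: no divisor's leading term divides it; move -a^2 to the remainder.
  leading term ac^4: no divisor's leading term divides it; move -13/4ac^4 to the remainder.
  leading term c^5: no divisor's leading term divides it; move -3/16c^5 to the remainder.
  leading term c^4: no divisor's leading term divides it; move 65/16c^4 to the remainder.
  remainder -a^2 - 13/4ac^4 - 3/16c^5 + 65/16c^4 ≠ 0; add g_4 = -a^2 - 13/4ac^4 - 3/16c^5 + 65/16c^4 to the basis.

The other S-polynomials (S(f_1,g_3), S(f_1,g_4), S(f_2,g_4), S(g_3,g_4)) all reduce to 0 modulo the current basis, so we have a Gröbner basis.
Inter-reduce: drop elements whose leading term is divisible by another's, tail-reduce, and make monic.
Reduced Gröbner basis: {a^2 + 13/4ac^4 + 3/16c^5 - 65/16c^4, bc^2 - 1}.

Buchberger on the second generating set:
h_1 = 16a^2b^2 + 36abc^2 + 16a + 3c - 65, LT = a^2b^2.
h_2 = -4bc^2 + 4, LT = bc^2.

S(h_1,h_2): lcm = a^2b^2c^2. S = a^2b + 9/4abc^4 + ac^2 + 3/16c^3 - 65/16c^2.
  leading term a^2b: no divisor's leading term divides it; move a^2b to the remainder.
  leading term abc^4: subtract (-9/16ac^2)·h_2 from 9/4abc^4 + ac^2 + 3/16c^3 - 65/16c^2 → 13/4ac^2 + 3/16c^3 - 65/16c^2
  leading term ac^2: no divisor's leading term divides it; move 13/4ac^2 to the remainder.
  leading term c^3: no divisor's leading term divides it; move 3/16c^3 to the remainder.
  leading term c^2: no divisor's leading term divides it; move -65/16c^2 to the remainder.
  remainder a^2b + 13/4ac^2 + 3/16c^3 - 65/16c^2 ≠ 0; add k_3 = a^2b + 13/4ac^2 + 3/16c^3 - 65/16c^2 to the basis.

S(h_2,k_3): lcm = a^2bc^2. S = -a^2 - 13/4ac^4 - 3/16c^5 + 65/16c^4.
  leading term a^2: no divisor's leading term divides it; move -a^2 to the remainder.
  leading term ac^4: no divisor's leading term divides it; move -13/4ac^4 to the remainder.
  leading term c^5: no divisor's leading term divides it; move -3/16c^5 to the remainder.
  leading term c^4: no divisor's leading term divides it; move 65/16c^4 to the remainder.
  remainder -a^2 - 13/4ac^4 - 3/16c^5 + 65/16c^4 ≠ 0; add k_4 = -a^2 - 13/4ac^4 - 3/16c^5 + 65/16c^4 to the basis.

The other S-polynomials (S(h_1,k_3), S(h_1,k_4), S(h_2,k_4), S(k_3,k_4)) all reduce to 0 modulo the current basis, so we have a Gröbner basis.
Inter-reduce: drop elements whose leading term is divisible by another's, tail-reduce, and make monic.
Reduced Gröbner basis: {a^2 + 13/4ac^4 + 3/16c^5 - 65/16c^4, bc^2 - 1}.

The two bases agree; hence the ideals are identical.
The same test decides containment: I ⊆ J iff every generator of I reduces to 0 modulo a Gröbner basis of J.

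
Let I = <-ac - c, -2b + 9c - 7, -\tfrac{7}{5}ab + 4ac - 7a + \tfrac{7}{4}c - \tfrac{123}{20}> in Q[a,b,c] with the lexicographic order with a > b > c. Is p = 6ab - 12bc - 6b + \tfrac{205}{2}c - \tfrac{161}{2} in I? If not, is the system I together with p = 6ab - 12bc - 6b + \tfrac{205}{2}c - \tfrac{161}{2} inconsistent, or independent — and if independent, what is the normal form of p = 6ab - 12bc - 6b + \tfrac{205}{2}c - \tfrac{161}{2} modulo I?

First compute the reduced Gröbner basis of I by Buchberger's algorithm.
f_1 = -ac - c, LT = ac.
f_2 = -2b + 9c - 7, LT = b.
f_3 = -\tfrac{7}{5}ab + 4ac - 7a + \tfrac{7}{4}c - \tfrac{123}{20}, LT = ab.

S(f_1,f_3): lcm = abc. S = \tfrac{20}{7}ac^{2} - 5ac + bc + \tfrac{5}{4}c^{2} - \tfrac{123}{28}c.
  leading term ac^{2}: subtract (-\tfrac{20}{7}c)·f_1 from \tfrac{20}{7}ac^{2} - 5ac + bc + \tfrac{5}{4}c^{2} - \tfrac{123}{28}c → -5ac + bc - \tfrac{45}{28}c^{2} - \tfrac{123}{28}c
  leading term ac: subtract (5)·f_1 from -5ac + bc - \tfrac{45}{28}c^{2} - \tfrac{123}{28}c → bc - \tfrac{45}{28}c^{2} + \tfrac{17}{28}c
  leading term bc: subtract (-\tfrac{1}{2}c)·f_2 from bc - \tfrac{45}{28}c^{2} + \tfrac{17}{28}c → \tfrac{81}{28}c^{2} - \tfrac{81}{28}c
  leading term c^{2}: no divisor's leading term divides it; move \tfrac{81}{28}c^{2} to the remainder.
  leading term c: no divisor's leading term divides it; move -\tfrac{81}{28}c to the remainder.
  remainder \tfrac{81}{28}c^{2} - \tfrac{81}{28}c ≠ 0; add h_4 = \tfrac{81}{28}c^{2} - \tfrac{81}{28}c to the basis.

S(f_2,f_3): lcm = ab. S = -\tfrac{23}{14}ac - \tfrac{3}{2}a + \tfrac{5}{4}c - \tfrac{123}{28}.
  leading term ac: subtract (\tfrac{23}{14})·f_1 from -\tfrac{23}{14}ac - \tfrac{3}{2}a + \tfrac{5}{4}c - \tfrac{123}{28} → -\tfrac{3}{2}a + \tfrac{81}{28}c - \tfrac{123}{28}
  leading term a: no divisor's leading term divides it; move -\tfrac{3}{2}a to the remainder.
  leading term c: no divisor's leading term divides it; move \tfrac{81}{28}c to the remainder.
  leading term 1: no divisor's leading term divides it; move -\tfrac{123}{28} to the remainder.
  remainder -\tfrac{3}{2}a + \tfrac{81}{28}c - \tfrac{123}{28} ≠ 0; add h_5 = -\tfrac{3}{2}a + \tfrac{81}{28}c - \tfrac{123}{28} to the basis.

The other S-polynomials (S(f_1,f_2), S(f_1,h_4), S(f_2,h_4), S(f_3,h_4), S(f_1,h_5), S(f_2,h_5), S(f_3,h_5), S(h_4,h_5)) all reduce to 0 modulo the current basis, so we have a Gröbner basis.
Inter-reduce: drop elements whose leading term is divisible by another's, tail-reduce, and make monic.
Reduced Gröbner basis: {a - \tfrac{27}{14}c + \tfrac{41}{14}, b - \tfrac{9}{2}c + \tfrac{7}{2}, c^{2} - c}.
Label its elements g_1 = a - \tfrac{27}{14}c + \tfrac{41}{14}, g_2 = b - \tfrac{9}{2}c + \tfrac{7}{2}, g_3 = c^{2} - c.

Reduce p = 6ab - 12bc - 6b + \tfrac{205}{2}c - \tfrac{161}{2} modulo G:
  leading term ab: subtract (6b)·g_1 from 6ab - 12bc - 6b + \tfrac{205}{2}c - \tfrac{161}{2} → -\tfrac{3}{7}bc - \tfrac{165}{7}b + \tfrac{205}{2}c - \tfrac{161}{2}
  leading term bc: subtract (-\tfrac{3}{7}c)·g_2 from -\tfrac{3}{7}bc - \tfrac{165}{7}b + \tfrac{205}{2}c - \tfrac{161}{2} → -\tfrac{165}{7}b - \tfrac{27}{14}c^{2} + 104c - \tfrac{161}{2}
  leading term b: subtract (-\tfrac{165}{7})·g_2 from -\tfrac{165}{7}b - \tfrac{27}{14}c^{2} + 104c - \tfrac{161}{2} → -\tfrac{27}{14}c^{2} - \tfrac{29}{14}c + 2
  leading term c^{2}: subtract (-\tfrac{27}{14})·g_3 from -\tfrac{27}{14}c^{2} - \tfrac{29}{14}c + 2 → -4c + 2
  leading term c: no divisor's leading term divides it; move -4c to the remainder.
  leading term 1: no divisor's leading term divides it; move 2 to the remainder.
  normal form = -4c + 2.
The normal form is nonzero, so p ∉ I. Since p minus its normal form lies in I, I + (p) = I + (r) where r = -4c + 2; decide whether this ideal is the whole ring.
Run Buchberger on G together with r (pairs among the g_i already reduce to 0 since G is a Gröbner basis):
g_1 = a - \tfrac{27}{14}c + \tfrac{41}{14}, LT = a.
g_2 = b - \tfrac{9}{2}c + \tfrac{7}{2}, LT = b.
g_3 = c^{2} - c, LT = c^{2}.
r = -4c + 2, LT = c.

S(g_3,r): lcm = c^{2}. S = -\tfrac{1}{2}c.
  leading term c: subtract (\tfrac{1}{8})·r from -\tfrac{1}{2}c → -\tfrac{1}{4}
  leading term 1: no divisor's leading term divides it; move -\tfrac{1}{4} to the remainder.
  remainder -\tfrac{1}{4} ≠ 0; add m_5 = -\tfrac{1}{4} to the basis.

The other S-polynomials (S(g_1,g_2), S(g_1,g_3), S(g_1,r), S(g_2,g_3), S(g_2,r), S(g_1,m_5), S(g_2,m_5), S(g_3,m_5), S(r,m_5)) all reduce to 0 modulo the current basis, so we have a Gröbner basis.
Inter-reduce: drop elements whose leading term is divisible by another's, tail-reduce, and make monic.
Reduced Gröbner basis: {1}.
The reduced Gröbner basis of I + (p) is {1}: the ideal is the whole ring, so the enlarged system has no common solution — adjoining p is inconsistent.

Adjoining 6ab - 12bc - 6b + \tfrac{205}{2}c - \tfrac{161}{2} makes the ideal the whole ring: the system is inconsistent.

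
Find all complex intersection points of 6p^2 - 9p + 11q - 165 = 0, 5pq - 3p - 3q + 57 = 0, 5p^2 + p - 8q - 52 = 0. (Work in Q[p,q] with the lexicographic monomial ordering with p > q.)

Compute a lex Gröbner basis by Buchberger's algorithm.
f_1 = 6p^2 - 9p + 11q - 165, LT = p^2.
f_2 = 5pq - 3p - 3q + 57, LT = pq.
f_3 = 5p^2 + p - 8q - 52, LT = p^2.

S(f_1,f_2): lcm = p^2q. S = 3/5p^2 - 9/10pq - 57/5p + 11/6q^2 - 55/2q.
  reduce S modulo (f_1, f_2, f_3):
  remainder -276/25p + 11/6q^2 - 1457/50q + 669/25 ≠ 0; add h_4 = -276/25p + 11/6q^2 - 1457/50q + 669/25 to the basis.

S(f_1,f_3): lcm = p^2. S = -17/10p + 103/30q - 171/10.
  reduce S modulo (f_1, f_2, f_3, h_4):
  remainder -935/3312q^2 + 43721/5520q - 19523/920 ≠ 0; add h_5 = -935/3312q^2 + 43721/5520q - 19523/920 to the basis.

S(f_2,f_3): lcm = p^2q. S = -3/5p^2 - 4/5pq + 57/5p + 8/5q^2 + 52/5q.
  reduce S modulo (f_1, f_2, f_3, h_4, h_5):
  remainder 1779924/23375q - 5339772/23375 ≠ 0; add h_6 = 1779924/23375q - 5339772/23375 to the basis.

The other S-polynomials (S(f_1,h_4), S(f_2,h_4), S(f_3,h_4), S(f_1,h_5), S(f_2,h_5), S(f_3,h_5), S(h_4,h_5), S(f_1,h_6), S(f_2,h_6), S(f_3,h_6), S(h_4,h_6), S(h_5,h_6)) all reduce to 0 modulo the current basis, so we have a Gröbner basis.
Inter-reduce: drop elements whose leading term is divisible by another's, tail-reduce, and make monic.
Reduced Gröbner basis: {p + 4, q - 3}.

A lex Gröbner basis eliminates variables successively. Here q - 3 depends only on q, with roots {3}; lifting each root through the earlier basis elements recovers the full solutions.
  q = 3: the earlier basis element becomes p + 4 = 0, giving p = -4 — point (-4, 3).
Zero-dimensionality of the ideal guarantees finitely many solutions over ℂ.

{(-4, 3)}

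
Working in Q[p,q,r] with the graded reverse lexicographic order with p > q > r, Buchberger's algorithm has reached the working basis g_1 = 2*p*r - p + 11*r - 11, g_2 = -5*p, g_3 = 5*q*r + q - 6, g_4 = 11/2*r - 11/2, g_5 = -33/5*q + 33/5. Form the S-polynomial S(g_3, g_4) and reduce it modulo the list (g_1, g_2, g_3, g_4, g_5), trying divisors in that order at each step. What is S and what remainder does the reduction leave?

S(g_3, g_4) = 6/5*q - 6/5; remainder on division = 0.

lcm(LM(g_3), LM(g_4)) = q*r.
S = (lcm/LT(g_3))·g_3 − (lcm/LT(g_4))·g_4 = 6/5*q - 6/5.
Reduce S modulo (g_1, g_2, g_3, g_4, g_5) in that order:
  leading term q: subtract (-2/11)·g_5 from 6/5*q - 6/5 → 0
The remainder is 0, so this S-polynomial contributes no new basis element.
This is the inner loop of Buchberger's algorithm — each nonzero remainder becomes a new basis element.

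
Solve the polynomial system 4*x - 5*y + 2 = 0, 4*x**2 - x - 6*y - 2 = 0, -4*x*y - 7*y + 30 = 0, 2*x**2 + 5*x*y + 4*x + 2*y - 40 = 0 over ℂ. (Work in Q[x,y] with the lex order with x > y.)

{(2, 2)}

Compute a lex Gröbner basis by Buchberger's algorithm.
f_1 = 4*x - 5*y + 2, LT = x.
f_2 = 4*x**2 - x - 6*y - 2, LT = x**2.
f_3 = -4*x*y - 7*y + 30, LT = x*y.
f_4 = 2*x**2 + 5*x*y + 4*x + 2*y - 40, LT = x**2.

S(f_1,f_2): lcm = x**2. S = -5/4*x*y + 3/4*x + 3/2*y + 1/2.
  leading term x*y: subtract (-5/16*y)·f_1 from -5/4*x*y + 3/4*x + 3/2*y + 1/2 → 3/4*x - 25/16*y**2 + 17/8*y + 1/2
  leading term x: subtract (3/16)·f_1 from 3/4*x - 25/16*y**2 + 17/8*y + 1/2 → -25/16*y**2 + 49/16*y + 1/8
  leading term y**2: no divisor's leading term divides it; move -25/16*y**2 to the remainder.
  leading term y: no divisor's leading term divides it; move 49/16*y to the remainder.
  leading term 1: no divisor's leading term divides it; move 1/8 to the remainder.
  remainder -25/16*y**2 + 49/16*y + 1/8 ≠ 0; add h_5 = -25/16*y**2 + 49/16*y + 1/8 to the basis.

S(f_1,f_3): lcm = x*y. S = -5/4*y**2 - 5/4*y + 15/2.
  leading term y**2: subtract (4/5)·h_5 from -5/4*y**2 - 5/4*y + 15/2 → -37/10*y + 37/5
  leading term y: no divisor's leading term divides it; move -37/10*y to the remainder.
  leading term 1: no divisor's leading term divides it; move 37/5 to the remainder.
  remainder -37/10*y + 37/5 ≠ 0; add h_6 = -37/10*y + 37/5 to the basis.

The other S-polynomials (S(f_1,f_4), S(f_2,f_3), S(f_2,f_4), S(f_3,f_4), S(f_1,h_5), S(f_2,h_5), S(f_3,h_5), S(f_4,h_5), S(f_1,h_6), S(f_2,h_6), S(f_3,h_6), S(f_4,h_6), S(h_5,h_6)) all reduce to 0 modulo the current basis, so we have a Gröbner basis.
Inter-reduce: drop elements whose leading term is divisible by another's, tail-reduce, and make monic.
Reduced Gröbner basis: {x - 2, y - 2}.

From the last basis element, y - 2 = 0, so y takes values in {2}. Each choice, substituted upward through the basis, yields the corresponding point(s) of the solution set.
  y = 2: the earlier basis element becomes x - 2 = 0, giving x = 2 — point (2, 2).
Check: every point annihilates each of the original generators.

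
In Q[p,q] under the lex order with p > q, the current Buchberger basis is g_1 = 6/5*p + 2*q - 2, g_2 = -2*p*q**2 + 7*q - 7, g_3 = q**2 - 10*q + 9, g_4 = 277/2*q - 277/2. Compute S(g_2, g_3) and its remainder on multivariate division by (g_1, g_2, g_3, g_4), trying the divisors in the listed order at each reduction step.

lcm(LM(g_2), LM(g_3)) = p*q**2.
S = (lcm/LT(g_2))·g_2 − (lcm/LT(g_3))·g_3 = 10*p*q - 9*p - 7/2*q + 7/2.
Reduce S modulo (g_1, g_2, g_3, g_4) in that order:
  leading term p*q: subtract (25/3*q)·g_1 from 10*p*q - 9*p - 7/2*q + 7/2 → -9*p - 50/3*q**2 + 79/6*q + 7/2
  leading term p: subtract (-15/2)·g_1 from -9*p - 50/3*q**2 + 79/6*q + 7/2 → -50/3*q**2 + 169/6*q - 23/2
  leading term q**2: subtract (-50/3)·g_3 from -50/3*q**2 + 169/6*q - 23/2 → -277/2*q + 277/2
  leading term q: subtract (-1)·g_4 from -277/2*q + 277/2 → 0
The remainder is 0, so this S-polynomial contributes no new basis element.

S(g_2, g_3) = 10*p*q - 9*p - 7/2*q + 7/2; remainder on division = 0.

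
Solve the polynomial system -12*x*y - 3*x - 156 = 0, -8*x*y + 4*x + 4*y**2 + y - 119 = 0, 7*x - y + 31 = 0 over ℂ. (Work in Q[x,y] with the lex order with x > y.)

{(-4, 3)}

Compute a lex Gröbner basis by Buchberger's algorithm.
f_1 = -12*x*y - 3*x - 156, LT = x*y.
f_2 = -8*x*y + 4*x + 4*y**2 + y - 119, LT = x*y.
f_3 = 7*x - y + 31, LT = x.

S(f_1,f_2): lcm = x*y. S = 3/4*x + 1/2*y**2 + 1/8*y - 15/8.
  reduce S modulo (f_1, f_2, f_3):
  remainder 1/2*y**2 + 13/56*y - 291/56 ≠ 0; add h_4 = 1/2*y**2 + 13/56*y - 291/56 to the basis.

S(f_1,f_3): lcm = x*y. S = 1/4*x + 1/7*y**2 - 31/7*y + 13.
  reduce S modulo (f_1, f_2, f_3, h_4):
  remainder -437/98*y + 1311/98 ≠ 0; add h_5 = -437/98*y + 1311/98 to the basis.

The other S-polynomials (S(f_2,f_3), S(f_1,h_4), S(f_2,h_4), S(f_3,h_4), S(f_1,h_5), S(f_2,h_5), S(f_3,h_5), S(h_4,h_5)) all reduce to 0 modulo the current basis, so we have a Gröbner basis.
Inter-reduce: drop elements whose leading term is divisible by another's, tail-reduce, and make monic.
Reduced Gröbner basis: {x + 4, y - 3}.

Since the basis is lex-ordered, y - 3 is univariate in y. Its roots are {3}. Back-substituting each root into the other basis elements fixes the other coordinates.
  y = 3: the earlier basis element becomes x + 4 = 0, giving x = -4 — point (-4, 3).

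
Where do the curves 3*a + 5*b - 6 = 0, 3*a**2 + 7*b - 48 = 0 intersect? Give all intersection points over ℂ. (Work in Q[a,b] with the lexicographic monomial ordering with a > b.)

Compute a lex Gröbner basis by Buchberger's algorithm.
f_1 = 3*a + 5*b - 6, LT = a.
f_2 = 3*a**2 + 7*b - 48, LT = a**2.

S(f_1,f_2): lcm = a**2. S = 5/3*a*b - 2*a - 7/3*b + 16.
  reduce S modulo (f_1, f_2):
  remainder -25/9*b**2 + 13/3*b + 12 ≠ 0; add h_3 = -25/9*b**2 + 13/3*b + 12 to the basis.

The other S-polynomials (S(f_1,h_3), S(f_2,h_3)) all reduce to 0 modulo the current basis, so we have a Gröbner basis.
Inter-reduce: drop elements whose leading term is divisible by another's, tail-reduce, and make monic.
Reduced Gröbner basis: {a + 5/3*b - 2, b**2 - 39/25*b - 108/25}.

Elimination: the polynomial b**2 - 39/25*b - 108/25 lies in the elimination ideal for b, so b ∈ {-36/25, 3}. For each such b, the remaining basis elements (now univariate) give the rest of the solution.
  b = -36/25: the earlier basis element becomes a - 22/5 = 0, giving a = 22/5 — point (22/5, -36/25).
  b = 3: the earlier basis element becomes a + 3 = 0, giving a = -3 — point (-3, 3).
Zero-dimensionality of the ideal guarantees finitely many solutions over ℂ.

{(22/5, -36/25), (-3, 3)}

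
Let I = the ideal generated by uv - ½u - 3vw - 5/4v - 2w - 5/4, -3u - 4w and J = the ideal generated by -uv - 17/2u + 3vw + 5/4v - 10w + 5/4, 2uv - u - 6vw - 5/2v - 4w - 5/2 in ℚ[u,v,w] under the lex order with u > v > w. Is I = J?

Equality of ideals is decidable: compute both reduced Gröbner bases (unique for the ordering) and check whether they agree.
Buchberger on the first generating set:
f_1 = uv - ½u - 3vw - 5/4v - 2w - 5/4, LT = uv.
f_2 = -3u - 4w, LT = u.

S(f_1,f_2): lcm = uv. S = -½u - 13/3vw - 5/4v - 2w - 5/4.
  leading term u: subtract (⅙)·f_2 from -½u - 13/3vw - 5/4v - 2w - 5/4 → -13/3vw - 5/4v - 4/3w - 5/4
  leading term vw: no divisor's leading term divides it; move -13/3vw to the remainder.
  leading term v: no divisor's leading term divides it; move -5/4v to the remainder.
  leading term w: no divisor's leading term divides it; move -4/3w to the remainder.
  leading term 1: no divisor's leading term divides it; move -5/4 to the remainder.
  remainder -13/3vw - 5/4v - 4/3w - 5/4 ≠ 0; add g_3 = -13/3vw - 5/4v - 4/3w - 5/4 to the basis.

The other S-polynomials (S(f_1,g_3), S(f_2,g_3)) all reduce to 0 modulo the current basis, so we have a Gröbner basis.
Inter-reduce: drop elements whose leading term is divisible by another's, tail-reduce, and make monic.
Reduced Gröbner basis: {u + 4/3w, vw + 15/52v + 4/13w + 15/52}.

Buchberger on the second generating set:
h_1 = -uv - 17/2u + 3vw + 5/4v - 10w + 5/4, LT = uv.
h_2 = 2uv - u - 6vw - 5/2v - 4w - 5/2, LT = uv.

S(h_1,h_2): lcm = uv. S = 9u + 12w.
  leading term u: no divisor's leading term divides it; move 9u to the remainder.
  leading term w: no divisor's leading term divides it; move 12w to the remainder.
  remainder 9u + 12w ≠ 0; add k_3 = 9u + 12w to the basis.

S(h_1,k_3): lcm = uv. S = 17/2u - 13/3vw - 5/4v + 10w - 5/4.
  leading term u: subtract (17/18)·k_3 from 17/2u - 13/3vw - 5/4v + 10w - 5/4 → -13/3vw - 5/4v - 4/3w - 5/4
  leading term vw: no divisor's leading term divides it; move -13/3vw to the remainder.
  leading term v: no divisor's leading term divides it; move -5/4v to the remainder.
  leading term w: no divisor's leading term divides it; move -4/3w to the remainder.
  leading term 1: no divisor's leading term divides it; move -5/4 to the remainder.
  remainder -13/3vw - 5/4v - 4/3w - 5/4 ≠ 0; add k_4 = -13/3vw - 5/4v - 4/3w - 5/4 to the basis.

The other S-polynomials (S(h_2,k_3), S(h_1,k_4), S(h_2,k_4), S(k_3,k_4)) all reduce to 0 modulo the current basis, so we have a Gröbner basis.
Inter-reduce: drop elements whose leading term is divisible by another's, tail-reduce, and make monic.
Reduced Gröbner basis: {u + 4/3w, vw + 15/52v + 4/13w + 15/52}.

Same reduced basis, so the two generating sets span the same ideal.

Yes, the ideals are equal.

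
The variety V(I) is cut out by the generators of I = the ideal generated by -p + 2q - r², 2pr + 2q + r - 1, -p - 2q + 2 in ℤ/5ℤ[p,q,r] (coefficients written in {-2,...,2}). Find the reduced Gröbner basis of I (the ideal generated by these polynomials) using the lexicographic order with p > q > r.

G = {p - 2r² - 1, q + r² + 2, r³ + 2r² + 2r}

f_1 = -p + 2q - r², LT = p.
f_2 = 2pr + 2q + r - 1, LT = pr.
f_3 = -p - 2q + 2, LT = p.

S(f_1,f_2): lcm = pr. S = -2qr - q + r³ + 2r - 2.
  leading term qr: no divisor's leading term divides it; move -2qr to the remainder.
  leading term q: no divisor's leading term divides it; move -q to the remainder.
  leading term r³: no divisor's leading term divides it; move r³ to the remainder.
  leading term r: no divisor's leading term divides it; move 2r to the remainder.
  leading term 1: no divisor's leading term divides it; move -2 to the remainder.
  remainder -2qr - q + r³ + 2r - 2 ≠ 0; add g_4 = -2qr - q + r³ + 2r - 2 to the basis.

S(f_1,f_3): lcm = p. S = q + r² + 2.
  leading term q: no divisor's leading term divides it; move q to the remainder.
  leading term r²: no divisor's leading term divides it; move r² to the remainder.
  leading term 1: no divisor's leading term divides it; move 2 to the remainder.
  remainder q + r² + 2 ≠ 0; add g_5 = q + r² + 2 to the basis.

S(f_2,f_3): lcm = pr. S = -2qr + q + 2.
  leading term qr: subtract (1)·g_4 from -2qr + q + 2 → 2q - r³ - 2r - 1
  leading term q: subtract (2)·g_5 from 2q - r³ - 2r - 1 → -r³ - 2r² - 2r
  leading term r³: no divisor's leading term divides it; move -r³ to the remainder.
  leading term r²: no divisor's leading term divides it; move -2r² to the remainder.
  leading term r: no divisor's leading term divides it; move -2r to the remainder.
  remainder -r³ - 2r² - 2r ≠ 0; add g_6 = -r³ - 2r² - 2r to the basis.

The other S-polynomials (S(f_1,g_4), S(f_2,g_4), S(f_3,g_4), S(f_1,g_5), S(f_2,g_5), S(f_3,g_5), S(g_4,g_5), S(f_1,g_6), S(f_2,g_6), S(f_3,g_6), S(g_4,g_6), S(g_5,g_6)) all reduce to 0 modulo the current basis, so we have a Gröbner basis.
Inter-reduce: drop elements whose leading term is divisible by another's, tail-reduce, and make monic.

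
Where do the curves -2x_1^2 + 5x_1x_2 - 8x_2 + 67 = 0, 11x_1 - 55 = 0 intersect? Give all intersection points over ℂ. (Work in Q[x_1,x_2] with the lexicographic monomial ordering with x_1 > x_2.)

Compute a lex Gröbner basis by Buchberger's algorithm.
f_1 = -2x_1^2 + 5x_1x_2 - 8x_2 + 67, LT = x_1^2.
f_2 = 11x_1 - 55, LT = x_1.

S(f_1,f_2): lcm = x_1^2. S = -5/2x_1x_2 + 5x_1 + 4x_2 - 67/2.
  leading term x_1x_2: subtract (-5/22x_2)·f_2 from -5/2x_1x_2 + 5x_1 + 4x_2 - 67/2 → 5x_1 - 17/2x_2 - 67/2
  leading term x_1: subtract (5/11)·f_2 from 5x_1 - 17/2x_2 - 67/2 → -17/2x_2 - 17/2
  leading term x_2: no divisor's leading term divides it; move -17/2x_2 to the remainder.
  leading term 1: no divisor's leading term divides it; move -17/2 to the remainder.
  remainder -17/2x_2 - 17/2 ≠ 0; add h_3 = -17/2x_2 - 17/2 to the basis.

The other S-polynomials (S(f_1,h_3), S(f_2,h_3)) all reduce to 0 modulo the current basis, so we have a Gröbner basis.
Inter-reduce: drop elements whose leading term is divisible by another's, tail-reduce, and make monic.
Reduced Gröbner basis: {x_1 - 5, x_2 + 1}.

The lex basis is triangular: the last element involves only x_2. Solving x_2 + 1 = 0 gives x_2 ∈ {-1}; substituting each value into the earlier elements determines the remaining variables.
  x_2 = -1: the earlier basis element becomes x_1 - 5 = 0, giving x_1 = 5 — point (5, -1).

{(5, -1)}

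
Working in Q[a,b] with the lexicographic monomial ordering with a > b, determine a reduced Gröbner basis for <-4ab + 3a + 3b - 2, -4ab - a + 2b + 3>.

f_1 = -4ab + 3a + 3b - 2, LT = ab.
f_2 = -4ab - a + 2b + 3, LT = ab.

S(f_1,f_2): lcm = ab. S = -a - 1/4b + 5/4.
  leading term a: no divisor's leading term divides it; move -a to the remainder.
  leading term b: no divisor's leading term divides it; move -1/4b to the remainder.
  leading term 1: no divisor's leading term divides it; move 5/4 to the remainder.
  remainder -a - 1/4b + 5/4 ≠ 0; add g_3 = -a - 1/4b + 5/4 to the basis.

S(f_1,g_3): lcm = ab. S = -3/4a - 1/4b^2 + 1/2b + 1/2.
  leading term a: subtract (3/4)·g_3 from -3/4a - 1/4b^2 + 1/2b + 1/2 → -1/4b^2 + 11/16b - 7/16
  leading term b^2: no divisor's leading term divides it; move -1/4b^2 to the remainder.
  leading term b: no divisor's leading term divides it; move 11/16b to the remainder.
  leading term 1: no divisor's leading term divides it; move -7/16 to the remainder.
  remainder -1/4b^2 + 11/16b - 7/16 ≠ 0; add g_4 = -1/4b^2 + 11/16b - 7/16 to the basis.

S(f_2,g_3): lcm = ab. S = 1/4a - 1/4b^2 + 3/4b - 3/4.
  leading term a: subtract (-1/4)·g_3 from 1/4a - 1/4b^2 + 3/4b - 3/4 → -1/4b^2 + 11/16b - 7/16
  leading term b^2: subtract (1)·g_4 from -1/4b^2 + 11/16b - 7/16 → 0
  remainder 0.

S(f_1,g_4): lcm = ab^2. S = 2ab - 7/4a - 3/4b^2 + 1/2b.
  leading term ab: subtract (-1/2)·f_1 from 2ab - 7/4a - 3/4b^2 + 1/2b → -1/4a - 3/4b^2 + 2b - 1
  leading term a: subtract (1/4)·g_3 from -1/4a - 3/4b^2 + 2b - 1 → -3/4b^2 + 33/16b - 21/16
  leading term b^2: subtract (3)·g_4 from -3/4b^2 + 33/16b - 21/16 → 0
  remainder 0.

S(f_2,g_4): lcm = ab^2. S = 3ab - 7/4a - 1/2b^2 - 3/4b.
  leading term ab: subtract (-3/4)·f_1 from 3ab - 7/4a - 1/2b^2 - 3/4b → 1/2a - 1/2b^2 + 3/2b - 3/2
  leading term a: subtract (-1/2)·g_3 from 1/2a - 1/2b^2 + 3/2b - 3/2 → -1/2b^2 + 11/8b - 7/8
  leading term b^2: subtract (2)·g_4 from -1/2b^2 + 11/8b - 7/8 → 0
  remainder 0.

S(g_3,g_4): leading monomials are coprime, so the S-polynomial reduces to 0 (Buchberger's first criterion).
Every S-polynomial of the final basis reduces to 0, so we have a Gröbner basis.
Inter-reduce: drop elements whose leading term is divisible by another's, tail-reduce, and make monic.

G = {a + 1/4b - 5/4, b^2 - 11/4b + 7/4}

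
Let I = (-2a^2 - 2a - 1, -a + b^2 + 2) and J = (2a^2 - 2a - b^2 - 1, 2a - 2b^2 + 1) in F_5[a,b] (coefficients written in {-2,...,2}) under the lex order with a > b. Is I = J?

Yes, the ideals are equal.

Since reduced Gröbner bases are canonical representatives of ideals under a given ordering, it suffices to compute and compare them.
Buchberger on the first generating set:
f_1 = -2a^2 - 2a - 1, LT = a^2.
f_2 = -a + b^2 + 2, LT = a.

S(f_1,f_2): lcm = a^2. S = ab^2 - 2a - 2.
  leading term ab^2: subtract (-b^2)·f_2 from ab^2 - 2a - 2 → -2a + b^4 + 2b^2 - 2
  leading term a: subtract (2)·f_2 from -2a + b^4 + 2b^2 - 2 → b^4 - 1
  leading term b^4: no divisor's leading term divides it; move b^4 to the remainder.
  leading term 1: no divisor's leading term divides it; move -1 to the remainder.
  remainder b^4 - 1 ≠ 0; add g_3 = b^4 - 1 to the basis.

The other S-polynomials (S(f_1,g_3), S(f_2,g_3)) all reduce to 0 modulo the current basis, so we have a Gröbner basis.
Inter-reduce: drop elements whose leading term is divisible by another's, tail-reduce, and make monic.
Reduced Gröbner basis: {a - b^2 - 2, b^4 - 1}.

Buchberger on the second generating set:
h_1 = 2a^2 - 2a - b^2 - 1, LT = a^2.
h_2 = 2a - 2b^2 + 1, LT = a.

S(h_1,h_2): lcm = a^2. S = ab^2 + a + 2b^2 + 2.
  leading term ab^2: subtract (-2b^2)·h_2 from ab^2 + a + 2b^2 + 2 → a + b^4 - b^2 + 2
  leading term a: subtract (-2)·h_2 from a + b^4 - b^2 + 2 → b^4 - 1
  leading term b^4: no divisor's leading term divides it; move b^4 to the remainder.
  leading term 1: no divisor's leading term divides it; move -1 to the remainder.
  remainder b^4 - 1 ≠ 0; add k_3 = b^4 - 1 to the basis.

The other S-polynomials (S(h_1,k_3), S(h_2,k_3)) all reduce to 0 modulo the current basis, so we have a Gröbner basis.
Inter-reduce: drop elements whose leading term is divisible by another's, tail-reduce, and make monic.
Reduced Gröbner basis: {a - b^2 - 2, b^4 - 1}.

Same reduced basis, so the two generating sets span the same ideal.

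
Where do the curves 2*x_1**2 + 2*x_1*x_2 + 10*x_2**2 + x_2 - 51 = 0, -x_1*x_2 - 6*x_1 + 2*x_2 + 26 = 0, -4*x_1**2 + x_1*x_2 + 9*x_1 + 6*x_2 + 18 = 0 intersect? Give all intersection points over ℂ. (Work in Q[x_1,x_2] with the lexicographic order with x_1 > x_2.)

Compute a lex Gröbner basis by Buchberger's algorithm.
f_1 = 2*x_1**2 + 2*x_1*x_2 + 10*x_2**2 + x_2 - 51, LT = x_1**2.
f_2 = -x_1*x_2 - 6*x_1 + 2*x_2 + 26, LT = x_1*x_2.
f_3 = -4*x_1**2 + x_1*x_2 + 9*x_1 + 6*x_2 + 18, LT = x_1**2.

S(f_1,f_2): lcm = x_1**2*x_2. S = -6*x_1**2 + x_1*x_2**2 + 2*x_1*x_2 + 26*x_1 + 5*x_2**3 + 1/2*x_2**2 - 51/2*x_2.
  leading term x_1**2: subtract (-3)·f_1 from -6*x_1**2 + x_1*x_2**2 + 2*x_1*x_2 + 26*x_1 + 5*x_2**3 + 1/2*x_2**2 - 51/2*x_2 → x_1*x_2**2 + 8*x_1*x_2 + 26*x_1 + 5*x_2**3 + 61/2*x_2**2 - 45/2*x_2 - 153
  leading term x_1*x_2**2: subtract (-x_2)·f_2 from x_1*x_2**2 + 8*x_1*x_2 + 26*x_1 + 5*x_2**3 + 61/2*x_2**2 - 45/2*x_2 - 153 → 2*x_1*x_2 + 26*x_1 + 5*x_2**3 + 65/2*x_2**2 + 7/2*x_2 - 153
  leading term x_1*x_2: subtract (-2)·f_2 from 2*x_1*x_2 + 26*x_1 + 5*x_2**3 + 65/2*x_2**2 + 7/2*x_2 - 153 → 14*x_1 + 5*x_2**3 + 65/2*x_2**2 + 15/2*x_2 - 101
  leading term x_1: no divisor's leading term divides it; move 14*x_1 to the remainder.
  leading term x_2**3: no divisor's leading term divides it; move 5*x_2**3 to the remainder.
  leading term x_2**2: no divisor's leading term divides it; move 65/2*x_2**2 to the remainder.
  leading term x_2: no divisor's leading term divides it; move 15/2*x_2 to the remainder.
  leading term 1: no divisor's leading term divides it; move -101 to the remainder.
  remainder 14*x_1 + 5*x_2**3 + 65/2*x_2**2 + 15/2*x_2 - 101 ≠ 0; add h_4 = 14*x_1 + 5*x_2**3 + 65/2*x_2**2 + 15/2*x_2 - 101 to the basis.

S(f_1,f_3): lcm = x_1**2. S = 5/4*x_1*x_2 + 9/4*x_1 + 5*x_2**2 + 2*x_2 - 21.
  leading term x_1*x_2: subtract (-5/4)·f_2 from 5/4*x_1*x_2 + 9/4*x_1 + 5*x_2**2 + 2*x_2 - 21 → -21/4*x_1 + 5*x_2**2 + 9/2*x_2 + 23/2
  leading term x_1: subtract (-3/8)·h_4 from -21/4*x_1 + 5*x_2**2 + 9/2*x_2 + 23/2 → 15/8*x_2**3 + 275/16*x_2**2 + 117/16*x_2 - 211/8
  leading term x_2**3: no divisor's leading term divides it; move 15/8*x_2**3 to the remainder.
  leading term x_2**2: no divisor's leading term divides it; move 275/16*x_2**2 to the remainder.
  leading term x_2: no divisor's leading term divides it; move 117/16*x_2 to the remainder.
  leading term 1: no divisor's leading term divides it; move -211/8 to the remainder.
  remainder 15/8*x_2**3 + 275/16*x_2**2 + 117/16*x_2 - 211/8 ≠ 0; add h_5 = 15/8*x_2**3 + 275/16*x_2**2 + 117/16*x_2 - 211/8 to the basis.

S(f_2,f_3): lcm = x_1**2*x_2. S = 6*x_1**2 + 1/4*x_1*x_2**2 + 1/4*x_1*x_2 - 26*x_1 + 3/2*x_2**2 + 9/2*x_2.
  leading term x_1**2: subtract (3)·f_1 from 6*x_1**2 + 1/4*x_1*x_2**2 + 1/4*x_1*x_2 - 26*x_1 + 3/2*x_2**2 + 9/2*x_2 → 1/4*x_1*x_2**2 - 23/4*x_1*x_2 - 26*x_1 - 57/2*x_2**2 + 3/2*x_2 + 153
  leading term x_1*x_2**2: subtract (-1/4*x_2)·f_2 from 1/4*x_1*x_2**2 - 23/4*x_1*x_2 - 26*x_1 - 57/2*x_2**2 + 3/2*x_2 + 153 → -29/4*x_1*x_2 - 26*x_1 - 28*x_2**2 + 8*x_2 + 153
  leading term x_1*x_2: subtract (29/4)·f_2 from -29/4*x_1*x_2 - 26*x_1 - 28*x_2**2 + 8*x_2 + 153 → 35/2*x_1 - 28*x_2**2 - 13/2*x_2 - 71/2
  leading term x_1: subtract (5/4)·h_4 from 35/2*x_1 - 28*x_2**2 - 13/2*x_2 - 71/2 → -25/4*x_2**3 - 549/8*x_2**2 - 127/8*x_2 + 363/4
  leading term x_2**3: subtract (-10/3)·h_5 from -25/4*x_2**3 - 549/8*x_2**2 - 127/8*x_2 + 363/4 → -34/3*x_2**2 + 17/2*x_2 + 17/6
  leading term x_2**2: no divisor's leading term divides it; move -34/3*x_2**2 to the remainder.
  leading term x_2: no divisor's leading term divides it; move 17/2*x_2 to the remainder.
  leading term 1: no divisor's leading term divides it; move 17/6 to the remainder.
  remainder -34/3*x_2**2 + 17/2*x_2 + 17/6 ≠ 0; add h_6 = -34/3*x_2**2 + 17/2*x_2 + 17/6 to the basis.

S(f_2,h_5): lcm = x_1*x_2**3. S = -19/6*x_1*x_2**2 - 39/10*x_1*x_2 + 211/15*x_1 - 2*x_2**3 - 26*x_2**2.
  leading term x_1*x_2**2: subtract (19/6*x_2)·f_2 from -19/6*x_1*x_2**2 - 39/10*x_1*x_2 + 211/15*x_1 - 2*x_2**3 - 26*x_2**2 → 151/10*x_1*x_2 + 211/15*x_1 - 2*x_2**3 - 97/3*x_2**2 - 247/3*x_2
  leading term x_1*x_2: subtract (-151/10)·f_2 from 151/10*x_1*x_2 + 211/15*x_1 - 2*x_2**3 - 97/3*x_2**2 - 247/3*x_2 → -1148/15*x_1 - 2*x_2**3 - 97/3*x_2**2 - 782/15*x_2 + 1963/5
  leading term x_1: subtract (-82/15)·h_4 from -1148/15*x_1 - 2*x_2**3 - 97/3*x_2**2 - 782/15*x_2 + 1963/5 → 76/3*x_2**3 + 436/3*x_2**2 - 167/15*x_2 - 2393/15
  leading term x_2**3: subtract (608/45)·h_5 from 76/3*x_2**3 + 436/3*x_2**2 - 167/15*x_2 - 2393/15 → -782/9*x_2**2 - 1649/15*x_2 + 8857/45
  leading term x_2**2: subtract (23/3)·h_6 from -782/9*x_2**2 - 1649/15*x_2 + 8857/45 → -1751/10*x_2 + 1751/10
  leading term x_2: no divisor's leading term divides it; move -1751/10*x_2 to the remainder.
  leading term 1: no divisor's leading term divides it; move 1751/10 to the remainder.
  remainder -1751/10*x_2 + 1751/10 ≠ 0; add h_7 = -1751/10*x_2 + 1751/10 to the basis.

The other S-polynomials (S(f_1,h_4), S(f_2,h_4), S(f_3,h_4), S(f_1,h_5), S(f_3,h_5), S(h_4,h_5), S(f_1,h_6), S(f_2,h_6), S(f_3,h_6), S(h_4,h_6), S(h_5,h_6), S(f_1,h_7), S(f_2,h_7), S(f_3,h_7), S(h_4,h_7), S(h_5,h_7), S(h_6,h_7)) all reduce to 0 modulo the current basis, so we have a Gröbner basis.
Inter-reduce: drop elements whose leading term is divisible by another's, tail-reduce, and make monic.
Reduced Gröbner basis: {x_1 - 4, x_2 - 1}.

Elimination: the polynomial x_2 - 1 lies in the elimination ideal for x_2, so x_2 ∈ {1}. For each such x_2, the remaining basis elements (now univariate) give the rest of the solution.
  x_2 = 1: the earlier basis element becomes x_1 - 4 = 0, giving x_1 = 4 — point (4, 1).
Each listed point satisfies every original equation (direct substitution).

{(4, 1)}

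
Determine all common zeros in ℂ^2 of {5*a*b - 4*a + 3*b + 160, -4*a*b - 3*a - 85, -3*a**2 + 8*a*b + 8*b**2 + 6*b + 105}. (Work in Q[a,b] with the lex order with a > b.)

Compute a lex Gröbner basis by Buchberger's algorithm.
f_1 = 5*a*b - 4*a + 3*b + 160, LT = a*b.
f_2 = -4*a*b - 3*a - 85, LT = a*b.
f_3 = -3*a**2 + 8*a*b + 8*b**2 + 6*b + 105, LT = a**2.

S(f_1,f_2): lcm = a*b. S = -31/20*a + 3/5*b + 43/4.
  leading term a: no divisor's leading term divides it; move -31/20*a to the remainder.
  leading term b: no divisor's leading term divides it; move 3/5*b to the remainder.
  leading term 1: no divisor's leading term divides it; move 43/4 to the remainder.
  remainder -31/20*a + 3/5*b + 43/4 ≠ 0; add h_4 = -31/20*a + 3/5*b + 43/4 to the basis.

S(f_1,f_3): lcm = a**2*b. S = -4/5*a**2 + 8/3*a*b**2 + 3/5*a*b + 32*a + 8/3*b**3 + 2*b**2 + 35*b.
  leading term a**2: subtract (4/15)·f_3 from -4/5*a**2 + 8/3*a*b**2 + 3/5*a*b + 32*a + 8/3*b**3 + 2*b**2 + 35*b → 8/3*a*b**2 - 23/15*a*b + 32*a + 8/3*b**3 - 2/15*b**2 + 167/5*b - 28
  leading term a*b**2: subtract (8/15*b)·f_1 from 8/3*a*b**2 - 23/15*a*b + 32*a + 8/3*b**3 - 2/15*b**2 + 167/5*b - 28 → 3/5*a*b + 32*a + 8/3*b**3 - 26/15*b**2 - 779/15*b - 28
  leading term a*b: subtract (3/25)·f_1 from 3/5*a*b + 32*a + 8/3*b**3 - 26/15*b**2 - 779/15*b - 28 → 812/25*a + 8/3*b**3 - 26/15*b**2 - 3922/75*b - 236/5
  leading term a: subtract (-3248/155)·h_4 from 812/25*a + 8/3*b**3 - 26/15*b**2 - 3922/75*b - 236/5 → 8/3*b**3 - 26/15*b**2 - 3694/93*b + 5520/31
  leading term b**3: no divisor's leading term divides it; move 8/3*b**3 to the remainder.
  leading term b**2: no divisor's leading term divides it; move -26/15*b**2 to the remainder.
  leading term b: no divisor's leading term divides it; move -3694/93*b to the remainder.
  leading term 1: no divisor's leading term divides it; move 5520/31 to the remainder.
  remainder 8/3*b**3 - 26/15*b**2 - 3694/93*b + 5520/31 ≠ 0; add h_5 = 8/3*b**3 - 26/15*b**2 - 3694/93*b + 5520/31 to the basis.

S(f_2,f_3): lcm = a**2*b. S = 3/4*a**2 + 8/3*a*b**2 + 85/4*a + 8/3*b**3 + 2*b**2 + 35*b.
  leading term a**2: subtract (-1/4)·f_3 from 3/4*a**2 + 8/3*a*b**2 + 85/4*a + 8/3*b**3 + 2*b**2 + 35*b → 8/3*a*b**2 + 2*a*b + 85/4*a + 8/3*b**3 + 4*b**2 + 73/2*b + 105/4
  leading term a*b**2: subtract (8/15*b)·f_1 from 8/3*a*b**2 + 2*a*b + 85/4*a + 8/3*b**3 + 4*b**2 + 73/2*b + 105/4 → 62/15*a*b + 85/4*a + 8/3*b**3 + 12/5*b**2 - 293/6*b + 105/4
  leading term a*b: subtract (62/75)·f_1 from 62/15*a*b + 85/4*a + 8/3*b**3 + 12/5*b**2 - 293/6*b + 105/4 → 7367/300*a + 8/3*b**3 + 12/5*b**2 - 7697/150*b - 6361/60
  leading term a: subtract (-7367/465)·h_4 from 7367/300*a + 8/3*b**3 + 12/5*b**2 - 7697/150*b - 6361/60 → 8/3*b**3 + 12/5*b**2 - 38881/930*b + 11959/186
  leading term b**3: subtract (1)·h_5 from 8/3*b**3 + 12/5*b**2 - 38881/930*b + 11959/186 → 62/15*b**2 - 647/310*b - 21161/186
  leading term b**2: no divisor's leading term divides it; move 62/15*b**2 to the remainder.
  leading term b: no divisor's leading term divides it; move -647/310*b to the remainder.
  leading term 1: no divisor's leading term divides it; move -21161/186 to the remainder.
  remainder 62/15*b**2 - 647/310*b - 21161/186 ≠ 0; add h_6 = 62/15*b**2 - 647/310*b - 21161/186 to the basis.

S(f_1,h_4): lcm = a*b. S = -4/5*a + 12/31*b**2 + 1168/155*b + 32.
  leading term a: subtract (16/31)·h_4 from -4/5*a + 12/31*b**2 + 1168/155*b + 32 → 12/31*b**2 + 224/31*b + 820/31
  leading term b**2: subtract (90/961)·h_6 from 12/31*b**2 + 224/31*b + 820/31 → 221087/29791*b + 1105435/29791
  leading term b: no divisor's leading term divides it; move 221087/29791*b to the remainder.
  leading term 1: no divisor's leading term divides it; move 1105435/29791 to the remainder.
  remainder 221087/29791*b + 1105435/29791 ≠ 0; add h_7 = 221087/29791*b + 1105435/29791 to the basis.

The other S-polynomials (S(f_2,h_4), S(f_3,h_4), S(f_1,h_5), S(f_2,h_5), S(f_3,h_5), S(h_4,h_5), S(f_1,h_6), S(f_2,h_6), S(f_3,h_6), S(h_4,h_6), S(h_5,h_6), S(f_1,h_7), S(f_2,h_7), S(f_3,h_7), S(h_4,h_7), S(h_5,h_7), S(h_6,h_7)) all reduce to 0 modulo the current basis, so we have a Gröbner basis.
Inter-reduce: drop elements whose leading term is divisible by another's, tail-reduce, and make monic.
Reduced Gröbner basis: {a - 5, b + 5}.

Since the basis is lex-ordered, b + 5 is univariate in b. Its roots are {-5}. Back-substituting each root into the other basis elements fixes the other coordinates.
  b = -5: the earlier basis element becomes a - 5 = 0, giving a = 5 — point (5, -5).
Substituting each solution back into the original system confirms all equations vanish.
This is the nonlinear analogue of row-reducing a linear system.

{(5, -5)}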